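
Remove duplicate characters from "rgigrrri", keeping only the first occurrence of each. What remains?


Input: 'rgigrrri'
Operation: keep first occurrence of each character
Scan: s[0]='r' new -> keep; s[1]='g' new -> keep; s[2]='i' new -> keep; s[3]='g' seen -> skip; s[4]='r' seen -> skip; s[5]='r' seen -> skip; s[6]='r' seen -> skip; s[7]='i' seen -> skip
Result: rgi


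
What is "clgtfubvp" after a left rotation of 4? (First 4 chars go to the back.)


Input: 'clgtfubvp', shift = 4
Operation: split at index 4 and swap parts
Front part s[0:4] = 'clgt'
Back part s[4:] = 'fubvp'
Rotated = back + front = 'fubvp' + 'clgt'
Result: fubvpclgt


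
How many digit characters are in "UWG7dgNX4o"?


Input string: 'UWG7dgNX4o'
Operation: count digit characters (0-9)
Scan: 'U', 'W', 'G', '7'(digit), 'd', 'g', 'N', 'X', '4'(digit), 'o'
Digits found: 2
Result: 2


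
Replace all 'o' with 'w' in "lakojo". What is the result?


Input string: 'lakojo'
Operation: replace 'o' with 'w'
Positions of 'o': 3, 5
After replacement: lakwjw


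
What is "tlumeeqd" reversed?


Input string: 'tlumeeqd'
Operation: reverse character order
Original order: 't' -> 'l' -> 'u' -> 'm' -> 'e' -> 'e' -> 'q' -> 'd'
Reversed order: 'd' -> 'q' -> 'e' -> 'e' -> 'm' -> 'u' -> 'l' -> 't'
Result: dqeemult


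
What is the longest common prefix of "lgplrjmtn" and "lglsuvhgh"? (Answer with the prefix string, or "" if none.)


String 1: 'lgplrjmtn'
String 2: 'lglsuvhgh'
Compare position by position:
pos 0: 'l' vs 'l' match
pos 1: 'g' vs 'g' match
pos 2: 'p' vs 'l' differ -> stop
Longest common prefix: "lg" (length 2)


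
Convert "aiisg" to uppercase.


Input string: 'aiisg'
Operation: convert each letter to uppercase
Mapping: 'a'->'A', 'i'->'I', 'i'->'I', 's'->'S', 'g'->'G'
Result: AIISG


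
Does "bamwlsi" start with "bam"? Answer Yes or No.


Input string: 'bamwlsi'
Prefix to check: 'bam'
First 3 characters of input: 'bam'
Match: True
Result: Yes


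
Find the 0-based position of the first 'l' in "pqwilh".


Input string: 'pqwilh'
Target: 'l'
Scanning left to right: s[0]='p', s[1]='q', s[2]='w', s[3]='i', s[4]='l'
First match at index: 4


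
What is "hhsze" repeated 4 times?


Input string: 'hhsze'
Operation: repeat 4 times
Concatenation: 'hhsze' + 'hhsze' + 'hhsze' + 'hhsze'
Result: hhszehhszehhszehhsze


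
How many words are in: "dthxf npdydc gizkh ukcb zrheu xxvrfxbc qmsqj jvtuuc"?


Input string: 'dthxf npdydc gizkh ukcb zrheu xxvrfxbc qmsqj jvtuuc'
Operation: split by spaces
Words found: 'dthxf', 'npdydc', 'gizkh', 'ukcb', 'zrheu', 'xxvrfxbc', 'qmsqj', 'jvtuuc'
Word count: 8


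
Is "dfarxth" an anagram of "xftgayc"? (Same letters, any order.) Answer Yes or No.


String 1: 'xftgayc' -> sorted: 'acfgtxy'
String 2: 'dfarxth' -> sorted: 'adfhrtx'
Compare sorted forms: 'acfgtxy' != 'adfhrtx'
Anagram: No


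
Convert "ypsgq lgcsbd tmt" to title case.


Input string: 'ypsgq lgcsbd tmt'
Operation: capitalize first letter of each word
Word transformations: 'ypsgq'->'Ypsgq', 'lgcsbd'->'Lgcsbd', 'tmt'->'Tmt'
Result: Ypsgq Lgcsbd Tmt


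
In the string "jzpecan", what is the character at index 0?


Input string: 'jzpecan'
Operation: get character at index 0
Index mapping: s[0]='j'
Result: 'j'


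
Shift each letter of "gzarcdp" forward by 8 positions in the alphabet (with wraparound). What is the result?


Input: 'gzarcdp', shift = 8
Operation: for each letter, (position + 8) mod 26
Mapping: 'g'(6+8=14)->'o', 'z'(25+8=33, 33 mod 26=7)->'h', 'a'(0+8=8)->'i', 'r'(17+8=25)->'z', 'c'(2+8=10)->'k', 'd'(3+8=11)->'l', 'p'(15+8=23)->'x'
Result: ohizklx


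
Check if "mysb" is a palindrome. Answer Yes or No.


Input string: 'mysb'
Reversed: 'bsym'
Compare pairs: s[0]='m' vs s[3]='b' (mismatch), s[1]='y' vs s[2]='s' (mismatch)
Palindrome: No


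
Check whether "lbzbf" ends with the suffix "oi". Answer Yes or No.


Input string: 'lbzbf'
Suffix to check: 'oi'
Last 2 characters of input: 'bf'
Match: False
Result: No


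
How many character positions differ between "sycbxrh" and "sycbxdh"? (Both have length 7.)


String 1: 'sycbxrh'
String 2: 'sycbxdh'
Compare each position: pos 0: 's'=='s', pos 1: 'y'=='y', pos 2: 'c'=='c', pos 3: 'b'=='b', pos 4: 'x'=='x', pos 5: 'r'!='d', pos 6: 'h'=='h'
Differing positions: 1
Hamming distance: 1


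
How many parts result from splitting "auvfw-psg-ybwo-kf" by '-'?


Input string: 'auvfw-psg-ybwo-kf'
Delimiter: '-'
Split result: 'auvfw', 'psg', 'ybwo', 'kf'
Number of parts: 4


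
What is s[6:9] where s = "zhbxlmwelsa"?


Input string: 'zhbxlmwelsa'
Operation: slice [6:9]
Extract characters: s[6]='w', s[7]='e', s[8]='l'
Result: wel


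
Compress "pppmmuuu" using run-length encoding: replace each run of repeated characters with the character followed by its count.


Input: 'pppmmuuu'
Operation: identify consecutive runs
Runs: 'ppp' -> p3, 'mm' -> m2, 'uuu' -> u3
Encoded: p3m2u3


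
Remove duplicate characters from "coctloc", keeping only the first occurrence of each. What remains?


Input: 'coctloc'
Operation: keep first occurrence of each character
Scan: s[0]='c' new -> keep; s[1]='o' new -> keep; s[2]='c' seen -> skip; s[3]='t' new -> keep; s[4]='l' new -> keep; s[5]='o' seen -> skip; s[6]='c' seen -> skip
Result: cotl


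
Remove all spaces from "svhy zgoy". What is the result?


Input string: 'svhy zgoy'
Operation: remove all spaces
Words: 'svhy', 'zgoy'
Join without spaces: svhyzgoy


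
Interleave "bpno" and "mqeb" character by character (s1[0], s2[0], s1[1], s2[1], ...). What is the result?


String 1: 'bpno'
String 2: 'mqeb'
Operation: alternate characters
Pairs: 'b'+'m', 'p'+'q', 'n'+'e', 'o'+'b'
Result: bmpqneob


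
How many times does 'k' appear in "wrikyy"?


Input string: 'wrikyy'
Target character: 'k'
Scan each position: s[3]='k'
Matches found at indices: 3
Total: 1


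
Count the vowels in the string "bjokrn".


Input string: 'bjokrn'
Operation: count vowels (a, e, i, o, u)
Scan: s[0]='b', s[1]='j', s[2]='o' (vowel), s[3]='k', s[4]='r', s[5]='n'
Vowels found: 1
Result: 1


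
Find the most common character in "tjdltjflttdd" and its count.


Input: 'tjdltjflttdd'
Operation: tally each character
Counts: 'd':3, 'f':1, 'j':2, 'l':2, 't':4
Maximum: 't' appears 4 times


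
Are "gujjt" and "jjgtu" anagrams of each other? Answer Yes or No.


String 1: 'gujjt' -> sorted: 'gjjtu'
String 2: 'jjgtu' -> sorted: 'gjjtu'
Compare sorted forms: 'gjjtu' == 'gjjtu'
Anagram: Yes


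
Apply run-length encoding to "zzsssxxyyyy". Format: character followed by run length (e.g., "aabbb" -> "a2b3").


Input: 'zzsssxxyyyy'
Operation: identify consecutive runs
Runs: 'zz' -> z2, 'sss' -> s3, 'xx' -> x2, 'yyyy' -> y4
Encoded: z2s3x2y4


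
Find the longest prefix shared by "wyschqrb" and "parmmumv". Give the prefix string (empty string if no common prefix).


String 1: 'wyschqrb'
String 2: 'parmmumv'
Compare position by position:
pos 0: 'w' vs 'p' differ -> stop
Longest common prefix: "" (length 0)


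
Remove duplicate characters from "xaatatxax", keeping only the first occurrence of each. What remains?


Input: 'xaatatxax'
Operation: keep first occurrence of each character
Scan: s[0]='x' new -> keep; s[1]='a' new -> keep; s[2]='a' seen -> skip; s[3]='t' new -> keep; s[4]='a' seen -> skip; s[5]='t' seen -> skip; s[6]='x' seen -> skip; s[7]='a' seen -> skip; s[8]='x' seen -> skip
Result: xat


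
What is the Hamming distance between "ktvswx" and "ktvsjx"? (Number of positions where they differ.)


String 1: 'ktvswx'
String 2: 'ktvsjx'
Compare each position: pos 0: 'k'=='k', pos 1: 't'=='t', pos 2: 'v'=='v', pos 3: 's'=='s', pos 4: 'w'!='j', pos 5: 'x'=='x'
Differing positions: 1
Hamming distance: 1


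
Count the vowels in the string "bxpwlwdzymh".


Input string: 'bxpwlwdzymh'
Operation: count vowels (a, e, i, o, u)
Scan: s[0]='b', s[1]='x', s[2]='p', s[3]='w', s[4]='l', s[5]='w', s[6]='d', s[7]='z', s[8]='y', s[9]='m', s[10]='h'
Vowels found: 0
Result: 0


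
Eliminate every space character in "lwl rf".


Input string: 'lwl rf'
Operation: remove all spaces
Words: 'lwl', 'rf'
Join without spaces: lwlrf


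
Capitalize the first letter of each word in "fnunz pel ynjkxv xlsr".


Input string: 'fnunz pel ynjkxv xlsr'
Operation: capitalize first letter of each word
Word transformations: 'fnunz'->'Fnunz', 'pel'->'Pel', 'ynjkxv'->'Ynjkxv', 'xlsr'->'Xlsr'
Result: Fnunz Pel Ynjkxv Xlsr


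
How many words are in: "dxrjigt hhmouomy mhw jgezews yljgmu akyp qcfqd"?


Input string: 'dxrjigt hhmouomy mhw jgezews yljgmu akyp qcfqd'
Operation: split by spaces
Words found: 'dxrjigt', 'hhmouomy', 'mhw', 'jgezews', 'yljgmu', 'akyp', 'qcfqd'
Word count: 7


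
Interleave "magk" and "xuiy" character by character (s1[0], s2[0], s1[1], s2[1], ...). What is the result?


String 1: 'magk'
String 2: 'xuiy'
Operation: alternate characters
Pairs: 'm'+'x', 'a'+'u', 'g'+'i', 'k'+'y'
Result: mxaugiky


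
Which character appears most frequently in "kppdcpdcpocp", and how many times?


Input: 'kppdcpdcpocp'
Operation: tally each character
Counts: 'c':3, 'd':2, 'k':1, 'o':1, 'p':5
Maximum: 'p' appears 5 times


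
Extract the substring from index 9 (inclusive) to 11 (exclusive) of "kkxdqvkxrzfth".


Input string: 'kkxdqvkxrzfth'
Operation: slice [9:11]
Extract characters: s[9]='z', s[10]='f'
Result: zf


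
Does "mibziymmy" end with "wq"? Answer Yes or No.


Input string: 'mibziymmy'
Suffix to check: 'wq'
Last 2 characters of input: 'my'
Match: False
Result: No


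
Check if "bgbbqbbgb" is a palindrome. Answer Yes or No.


Input string: 'bgbbqbbgb'
Reversed: 'bgbbqbbgb'
Compare pairs: s[0]='b' vs s[8]='b' (match), s[1]='g' vs s[7]='g' (match), s[2]='b' vs s[6]='b' (match), s[3]='b' vs s[5]='b' (match)
Palindrome: Yes


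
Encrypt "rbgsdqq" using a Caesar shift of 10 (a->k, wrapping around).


Input: 'rbgsdqq', shift = 10
Operation: for each letter, (position + 10) mod 26
Mapping: 'r'(17+10=27, 27 mod 26=1)->'b', 'b'(1+10=11)->'l', 'g'(6+10=16)->'q', 's'(18+10=28, 28 mod 26=2)->'c', 'd'(3+10=13)->'n', 'q'(16+10=26, 26 mod 26=0)->'a', 'q'(16+10=26, 26 mod 26=0)->'a'
Result: blqcnaa


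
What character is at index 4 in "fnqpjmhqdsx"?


Input string: 'fnqpjmhqdsx'
Operation: get character at index 4
Index mapping: s[0]='f', s[1]='n', s[2]='q', s[3]='p', s[4]='j'
Result: 'j'


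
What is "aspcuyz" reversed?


Input string: 'aspcuyz'
Operation: reverse character order
Original order: 'a' -> 's' -> 'p' -> 'c' -> 'u' -> 'y' -> 'z'
Reversed order: 'z' -> 'y' -> 'u' -> 'c' -> 'p' -> 's' -> 'a'
Result: zyucpsa


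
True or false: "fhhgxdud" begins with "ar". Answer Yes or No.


Input string: 'fhhgxdud'
Prefix to check: 'ar'
First 2 characters of input: 'fh'
Match: False
Result: No


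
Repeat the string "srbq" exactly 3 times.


Input string: 'srbq'
Operation: repeat 3 times
Concatenation: 'srbq' + 'srbq' + 'srbq'
Result: srbqsrbqsrbq


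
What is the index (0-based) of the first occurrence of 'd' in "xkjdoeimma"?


Input string: 'xkjdoeimma'
Target: 'd'
Scanning left to right: s[0]='x', s[1]='k', s[2]='j', s[3]='d'
First match at index: 3


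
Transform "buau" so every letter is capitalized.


Input string: 'buau'
Operation: convert each letter to uppercase
Mapping: 'b'->'B', 'u'->'U', 'a'->'A', 'u'->'U'
Result: BUAU


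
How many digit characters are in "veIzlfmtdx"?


Input string: 'veIzlfmtdx'
Operation: count digit characters (0-9)
Scan: 'v', 'e', 'I', 'z', 'l', 'f', 'm', 't', 'd', 'x'
Digits found: 0
Result: 0


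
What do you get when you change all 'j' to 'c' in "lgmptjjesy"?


Input string: 'lgmptjjesy'
Operation: replace 'j' with 'c'
Positions of 'j': 5, 6
After replacement: lgmptccesy


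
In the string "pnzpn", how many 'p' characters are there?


Input string: 'pnzpn'
Target character: 'p'
Scan each position: s[0]='p', s[3]='p'
Matches found at indices: 0, 3
Total: 2


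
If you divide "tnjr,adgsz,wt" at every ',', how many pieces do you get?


Input string: 'tnjr,adgsz,wt'
Delimiter: ','
Split result: 'tnjr', 'adgsz', 'wt'
Number of parts: 3


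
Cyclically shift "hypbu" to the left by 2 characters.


Input: 'hypbu', shift = 2
Operation: split at index 2 and swap parts
Front part s[0:2] = 'hy'
Back part s[2:] = 'pbu'
Rotated = back + front = 'pbu' + 'hy'
Result: pbuhy


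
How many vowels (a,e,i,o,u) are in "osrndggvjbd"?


Input string: 'osrndggvjbd'
Operation: count vowels (a, e, i, o, u)
Scan: s[0]='o' (vowel), s[1]='s', s[2]='r', s[3]='n', s[4]='d', s[5]='g', s[6]='g', s[7]='v', s[8]='j', s[9]='b', s[10]='d'
Vowels found: 1
Result: 1


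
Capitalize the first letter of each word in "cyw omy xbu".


Input string: 'cyw omy xbu'
Operation: capitalize first letter of each word
Word transformations: 'cyw'->'Cyw', 'omy'->'Omy', 'xbu'->'Xbu'
Result: Cyw Omy Xbu


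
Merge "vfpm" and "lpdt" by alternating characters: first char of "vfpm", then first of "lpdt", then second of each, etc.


String 1: 'vfpm'
String 2: 'lpdt'
Operation: alternate characters
Pairs: 'v'+'l', 'f'+'p', 'p'+'d', 'm'+'t'
Result: vlfppdmt


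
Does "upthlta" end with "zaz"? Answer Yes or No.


Input string: 'upthlta'
Suffix to check: 'zaz'
Last 3 characters of input: 'lta'
Match: False
Result: No


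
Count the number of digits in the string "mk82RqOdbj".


Input string: 'mk82RqOdbj'
Operation: count digit characters (0-9)
Scan: 'm', 'k', '8'(digit), '2'(digit), 'R', 'q', 'O', 'd', 'b', 'j'
Digits found: 2
Result: 2


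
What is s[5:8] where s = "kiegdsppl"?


Input string: 'kiegdsppl'
Operation: slice [5:8]
Extract characters: s[5]='s', s[6]='p', s[7]='p'
Result: spp


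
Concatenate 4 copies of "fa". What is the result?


Input string: 'fa'
Operation: repeat 4 times
Concatenation: 'fa' + 'fa' + 'fa' + 'fa'
Result: fafafafa


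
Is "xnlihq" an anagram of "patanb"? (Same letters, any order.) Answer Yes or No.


String 1: 'patanb' -> sorted: 'aabnpt'
String 2: 'xnlihq' -> sorted: 'hilnqx'
Compare sorted forms: 'aabnpt' != 'hilnqx'
Anagram: No


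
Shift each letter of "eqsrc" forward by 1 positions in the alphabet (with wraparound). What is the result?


Input: 'eqsrc', shift = 1
Operation: for each letter, (position + 1) mod 26
Mapping: 'e'(4+1=5)->'f', 'q'(16+1=17)->'r', 's'(18+1=19)->'t', 'r'(17+1=18)->'s', 'c'(2+1=3)->'d'
Result: frtsd


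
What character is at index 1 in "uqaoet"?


Input string: 'uqaoet'
Operation: get character at index 1
Index mapping: s[0]='u', s[1]='q'
Result: 'q'


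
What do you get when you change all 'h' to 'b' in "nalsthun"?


Input string: 'nalsthun'
Operation: replace 'h' with 'b'
Positions of 'h': 5
After replacement: nalstbun


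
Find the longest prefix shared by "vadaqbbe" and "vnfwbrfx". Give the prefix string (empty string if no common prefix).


String 1: 'vadaqbbe'
String 2: 'vnfwbrfx'
Compare position by position:
pos 0: 'v' vs 'v' match
pos 1: 'a' vs 'n' differ -> stop
Longest common prefix: "v" (length 1)


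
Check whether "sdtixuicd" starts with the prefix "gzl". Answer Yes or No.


Input string: 'sdtixuicd'
Prefix to check: 'gzl'
First 3 characters of input: 'sdt'
Match: False
Result: No


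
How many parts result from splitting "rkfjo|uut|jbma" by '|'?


Input string: 'rkfjo|uut|jbma'
Delimiter: '|'
Split result: 'rkfjo', 'uut', 'jbma'
Number of parts: 3


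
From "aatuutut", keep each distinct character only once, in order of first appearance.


Input: 'aatuutut'
Operation: keep first occurrence of each character
Scan: s[0]='a' new -> keep; s[1]='a' seen -> skip; s[2]='t' new -> keep; s[3]='u' new -> keep; s[4]='u' seen -> skip; s[5]='t' seen -> skip; s[6]='u' seen -> skip; s[7]='t' seen -> skip
Result: atu


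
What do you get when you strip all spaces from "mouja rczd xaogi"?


Input string: 'mouja rczd xaogi'
Operation: remove all spaces
Words: 'mouja', 'rczd', 'xaogi'
Join without spaces: moujarczdxaogi


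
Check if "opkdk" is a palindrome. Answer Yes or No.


Input string: 'opkdk'
Reversed: 'kdkpo'
Compare pairs: s[0]='o' vs s[4]='k' (mismatch), s[1]='p' vs s[3]='d' (mismatch)
Palindrome: No


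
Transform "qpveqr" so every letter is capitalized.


Input string: 'qpveqr'
Operation: convert each letter to uppercase
Mapping: 'q'->'Q', 'p'->'P', 'v'->'V', 'e'->'E', 'q'->'Q', 'r'->'R'
Result: QPVEQR


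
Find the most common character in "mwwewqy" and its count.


Input: 'mwwewqy'
Operation: tally each character
Counts: 'e':1, 'm':1, 'q':1, 'w':3, 'y':1
Maximum: 'w' appears 3 times


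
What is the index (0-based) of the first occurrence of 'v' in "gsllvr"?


Input string: 'gsllvr'
Target: 'v'
Scanning left to right: s[0]='g', s[1]='s', s[2]='l', s[3]='l', s[4]='v'
First match at index: 4


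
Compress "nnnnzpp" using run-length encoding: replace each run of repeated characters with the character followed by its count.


Input: 'nnnnzpp'
Operation: identify consecutive runs
Runs: 'nnnn' -> n4, 'z' -> z1, 'pp' -> p2
Encoded: n4z1p2


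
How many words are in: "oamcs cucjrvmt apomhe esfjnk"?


Input string: 'oamcs cucjrvmt apomhe esfjnk'
Operation: split by spaces
Words found: 'oamcs', 'cucjrvmt', 'apomhe', 'esfjnk'
Word count: 4


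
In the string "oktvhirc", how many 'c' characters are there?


Input string: 'oktvhirc'
Target character: 'c'
Scan each position: s[7]='c'
Matches found at indices: 7
Total: 1


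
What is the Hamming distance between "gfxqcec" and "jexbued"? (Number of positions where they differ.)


String 1: 'gfxqcec'
String 2: 'jexbued'
Compare each position: pos 0: 'g'!='j', pos 1: 'f'!='e', pos 2: 'x'=='x', pos 3: 'q'!='b', pos 4: 'c'!='u', pos 5: 'e'=='e', pos 6: 'c'!='d'
Differing positions: 5
Hamming distance: 5


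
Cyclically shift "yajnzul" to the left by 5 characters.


Input: 'yajnzul', shift = 5
Operation: split at index 5 and swap parts
Front part s[0:5] = 'yajnz'
Back part s[5:] = 'ul'
Rotated = back + front = 'ul' + 'yajnz'
Result: ulyajnz


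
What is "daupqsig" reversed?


Input string: 'daupqsig'
Operation: reverse character order
Original order: 'd' -> 'a' -> 'u' -> 'p' -> 'q' -> 's' -> 'i' -> 'g'
Reversed order: 'g' -> 'i' -> 's' -> 'q' -> 'p' -> 'u' -> 'a' -> 'd'
Result: gisqpuad


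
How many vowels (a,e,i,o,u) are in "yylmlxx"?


Input string: 'yylmlxx'
Operation: count vowels (a, e, i, o, u)
Scan: s[0]='y', s[1]='y', s[2]='l', s[3]='m', s[4]='l', s[5]='x', s[6]='x'
Vowels found: 0
Result: 0


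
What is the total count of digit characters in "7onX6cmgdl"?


Input string: '7onX6cmgdl'
Operation: count digit characters (0-9)
Scan: '7'(digit), 'o', 'n', 'X', '6'(digit), 'c', 'm', 'g', 'd', 'l'
Digits found: 2
Result: 2


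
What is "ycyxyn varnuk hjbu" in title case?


Input string: 'ycyxyn varnuk hjbu'
Operation: capitalize first letter of each word
Word transformations: 'ycyxyn'->'Ycyxyn', 'varnuk'->'Varnuk', 'hjbu'->'Hjbu'
Result: Ycyxyn Varnuk Hjbu


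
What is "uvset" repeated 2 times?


Input string: 'uvset'
Operation: repeat 2 times
Concatenation: 'uvset' + 'uvset'
Result: uvsetuvset


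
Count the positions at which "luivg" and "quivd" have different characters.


String 1: 'luivg'
String 2: 'quivd'
Compare each position: pos 0: 'l'!='q', pos 1: 'u'=='u', pos 2: 'i'=='i', pos 3: 'v'=='v', pos 4: 'g'!='d'
Differing positions: 2
Hamming distance: 2


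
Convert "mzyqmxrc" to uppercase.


Input string: 'mzyqmxrc'
Operation: convert each letter to uppercase
Mapping: 'm'->'M', 'z'->'Z', 'y'->'Y', 'q'->'Q', 'm'->'M', 'x'->'X', 'r'->'R', 'c'->'C'
Result: MZYQMXRC


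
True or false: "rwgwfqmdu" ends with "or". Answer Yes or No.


Input string: 'rwgwfqmdu'
Suffix to check: 'or'
Last 2 characters of input: 'du'
Match: False
Result: No


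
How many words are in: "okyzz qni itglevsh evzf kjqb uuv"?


Input string: 'okyzz qni itglevsh evzf kjqb uuv'
Operation: split by spaces
Words found: 'okyzz', 'qni', 'itglevsh', 'evzf', 'kjqb', 'uuv'
Word count: 6


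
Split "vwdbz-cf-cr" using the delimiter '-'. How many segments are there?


Input string: 'vwdbz-cf-cr'
Delimiter: '-'
Split result: 'vwdbz', 'cf', 'cr'
Number of parts: 3


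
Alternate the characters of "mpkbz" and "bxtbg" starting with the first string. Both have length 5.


String 1: 'mpkbz'
String 2: 'bxtbg'
Operation: alternate characters
Pairs: 'm'+'b', 'p'+'x', 'k'+'t', 'b'+'b', 'z'+'g'
Result: mbpxktbbzg


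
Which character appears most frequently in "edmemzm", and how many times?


Input: 'edmemzm'
Operation: tally each character
Counts: 'd':1, 'e':2, 'm':3, 'z':1
Maximum: 'm' appears 3 times


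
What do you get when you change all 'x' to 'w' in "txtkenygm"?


Input string: 'txtkenygm'
Operation: replace 'x' with 'w'
Positions of 'x': 1
After replacement: twtkenygm


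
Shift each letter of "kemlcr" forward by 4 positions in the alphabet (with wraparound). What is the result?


Input: 'kemlcr', shift = 4
Operation: for each letter, (position + 4) mod 26
Mapping: 'k'(10+4=14)->'o', 'e'(4+4=8)->'i', 'm'(12+4=16)->'q', 'l'(11+4=15)->'p', 'c'(2+4=6)->'g', 'r'(17+4=21)->'v'
Result: oiqpgv


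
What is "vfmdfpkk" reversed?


Input string: 'vfmdfpkk'
Operation: reverse character order
Original order: 'v' -> 'f' -> 'm' -> 'd' -> 'f' -> 'p' -> 'k' -> 'k'
Reversed order: 'k' -> 'k' -> 'p' -> 'f' -> 'd' -> 'm' -> 'f' -> 'v'
Result: kkpfdmfv


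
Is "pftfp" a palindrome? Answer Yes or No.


Input string: 'pftfp'
Reversed: 'pftfp'
Compare pairs: s[0]='p' vs s[4]='p' (match), s[1]='f' vs s[3]='f' (match)
Palindrome: Yes


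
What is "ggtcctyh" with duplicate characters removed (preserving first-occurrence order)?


Input: 'ggtcctyh'
Operation: keep first occurrence of each character
Scan: s[0]='g' new -> keep; s[1]='g' seen -> skip; s[2]='t' new -> keep; s[3]='c' new -> keep; s[4]='c' seen -> skip; s[5]='t' seen -> skip; s[6]='y' new -> keep; s[7]='h' new -> keep
Result: gtcyh


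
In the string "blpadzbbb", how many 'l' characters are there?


Input string: 'blpadzbbb'
Target character: 'l'
Scan each position: s[1]='l'
Matches found at indices: 1
Total: 1


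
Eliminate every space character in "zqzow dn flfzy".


Input string: 'zqzow dn flfzy'
Operation: remove all spaces
Words: 'zqzow', 'dn', 'flfzy'
Join without spaces: zqzowdnflfzy


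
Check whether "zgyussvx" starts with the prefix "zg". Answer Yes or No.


Input string: 'zgyussvx'
Prefix to check: 'zg'
First 2 characters of input: 'zg'
Match: True
Result: Yes


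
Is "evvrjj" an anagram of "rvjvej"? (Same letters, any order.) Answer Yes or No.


String 1: 'rvjvej' -> sorted: 'ejjrvv'
String 2: 'evvrjj' -> sorted: 'ejjrvv'
Compare sorted forms: 'ejjrvv' == 'ejjrvv'
Anagram: Yes


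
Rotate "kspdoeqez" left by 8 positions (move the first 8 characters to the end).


Input: 'kspdoeqez', shift = 8
Operation: split at index 8 and swap parts
Front part s[0:8] = 'kspdoeqe'
Back part s[8:] = 'z'
Rotated = back + front = 'z' + 'kspdoeqe'
Result: zkspdoeqe


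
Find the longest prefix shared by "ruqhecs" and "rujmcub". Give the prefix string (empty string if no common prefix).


String 1: 'ruqhecs'
String 2: 'rujmcub'
Compare position by position:
pos 0: 'r' vs 'r' match
pos 1: 'u' vs 'u' match
pos 2: 'q' vs 'j' differ -> stop
Longest common prefix: "ru" (length 2)


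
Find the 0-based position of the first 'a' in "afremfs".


Input string: 'afremfs'
Target: 'a'
Scanning left to right: s[0]='a'
First match at index: 0


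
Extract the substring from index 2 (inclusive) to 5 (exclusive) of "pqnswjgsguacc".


Input string: 'pqnswjgsguacc'
Operation: slice [2:5]
Extract characters: s[2]='n', s[3]='s', s[4]='w'
Result: nsw


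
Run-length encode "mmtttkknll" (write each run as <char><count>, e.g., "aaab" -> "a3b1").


Input: 'mmtttkknll'
Operation: identify consecutive runs
Runs: 'mm' -> m2, 'ttt' -> t3, 'kk' -> k2, 'n' -> n1, 'll' -> l2
Encoded: m2t3k2n1l2


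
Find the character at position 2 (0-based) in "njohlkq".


Input string: 'njohlkq'
Operation: get character at index 2
Index mapping: s[0]='n', s[1]='j', s[2]='o'
Result: 'o'


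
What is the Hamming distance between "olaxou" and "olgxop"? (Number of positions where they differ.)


String 1: 'olaxou'
String 2: 'olgxop'
Compare each position: pos 0: 'o'=='o', pos 1: 'l'=='l', pos 2: 'a'!='g', pos 3: 'x'=='x', pos 4: 'o'=='o', pos 5: 'u'!='p'
Differing positions: 2
Hamming distance: 2


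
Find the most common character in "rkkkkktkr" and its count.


Input: 'rkkkkktkr'
Operation: tally each character
Counts: 'k':6, 'r':2, 't':1
Maximum: 'k' appears 6 times


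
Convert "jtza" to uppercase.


Input string: 'jtza'
Operation: convert each letter to uppercase
Mapping: 'j'->'J', 't'->'T', 'z'->'Z', 'a'->'A'
Result: JTZA


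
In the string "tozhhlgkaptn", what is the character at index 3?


Input string: 'tozhhlgkaptn'
Operation: get character at index 3
Index mapping: s[0]='t', s[1]='o', s[2]='z', s[3]='h'
Result: 'h'


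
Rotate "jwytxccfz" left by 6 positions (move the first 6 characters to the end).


Input: 'jwytxccfz', shift = 6
Operation: split at index 6 and swap parts
Front part s[0:6] = 'jwytxc'
Back part s[6:] = 'cfz'
Rotated = back + front = 'cfz' + 'jwytxc'
Result: cfzjwytxc


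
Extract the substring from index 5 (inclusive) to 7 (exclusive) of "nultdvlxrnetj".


Input string: 'nultdvlxrnetj'
Operation: slice [5:7]
Extract characters: s[5]='v', s[6]='l'
Result: vl


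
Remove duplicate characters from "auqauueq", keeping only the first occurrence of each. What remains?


Input: 'auqauueq'
Operation: keep first occurrence of each character
Scan: s[0]='a' new -> keep; s[1]='u' new -> keep; s[2]='q' new -> keep; s[3]='a' seen -> skip; s[4]='u' seen -> skip; s[5]='u' seen -> skip; s[6]='e' new -> keep; s[7]='q' seen -> skip
Result: auqe


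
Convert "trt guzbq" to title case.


Input string: 'trt guzbq'
Operation: capitalize first letter of each word
Word transformations: 'trt'->'Trt', 'guzbq'->'Guzbq'
Result: Trt Guzbq


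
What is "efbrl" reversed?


Input string: 'efbrl'
Operation: reverse character order
Original order: 'e' -> 'f' -> 'b' -> 'r' -> 'l'
Reversed order: 'l' -> 'r' -> 'b' -> 'f' -> 'e'
Result: lrbfe


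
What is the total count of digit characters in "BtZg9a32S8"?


Input string: 'BtZg9a32S8'
Operation: count digit characters (0-9)
Scan: 'B', 't', 'Z', 'g', '9'(digit), 'a', '3'(digit), '2'(digit), 'S', '8'(digit)
Digits found: 4
Result: 4


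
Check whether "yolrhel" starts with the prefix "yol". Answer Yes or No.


Input string: 'yolrhel'
Prefix to check: 'yol'
First 3 characters of input: 'yol'
Match: True
Result: Yes


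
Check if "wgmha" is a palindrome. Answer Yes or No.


Input string: 'wgmha'
Reversed: 'ahmgw'
Compare pairs: s[0]='w' vs s[4]='a' (mismatch), s[1]='g' vs s[3]='h' (mismatch)
Palindrome: No


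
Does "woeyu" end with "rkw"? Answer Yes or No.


Input string: 'woeyu'
Suffix to check: 'rkw'
Last 3 characters of input: 'eyu'
Match: False
Result: No


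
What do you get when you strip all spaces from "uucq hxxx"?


Input string: 'uucq hxxx'
Operation: remove all spaces
Words: 'uucq', 'hxxx'
Join without spaces: uucqhxxx


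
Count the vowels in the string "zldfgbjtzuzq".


Input string: 'zldfgbjtzuzq'
Operation: count vowels (a, e, i, o, u)
Scan: s[0]='z', s[1]='l', s[2]='d', s[3]='f', s[4]='g', s[5]='b', s[6]='j', s[7]='t', s[8]='z', s[9]='u' (vowel), s[10]='z', s[11]='q'
Vowels found: 1
Result: 1


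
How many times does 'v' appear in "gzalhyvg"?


Input string: 'gzalhyvg'
Target character: 'v'
Scan each position: s[6]='v'
Matches found at indices: 6
Total: 1


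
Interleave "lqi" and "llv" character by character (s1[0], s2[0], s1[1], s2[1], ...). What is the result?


String 1: 'lqi'
String 2: 'llv'
Operation: alternate characters
Pairs: 'l'+'l', 'q'+'l', 'i'+'v'
Result: llqliv


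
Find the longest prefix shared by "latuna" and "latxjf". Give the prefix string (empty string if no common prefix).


String 1: 'latuna'
String 2: 'latxjf'
Compare position by position:
pos 0: 'l' vs 'l' match
pos 1: 'a' vs 'a' match
pos 2: 't' vs 't' match
pos 3: 'u' vs 'x' differ -> stop
Longest common prefix: "lat" (length 3)


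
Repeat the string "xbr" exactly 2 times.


Input string: 'xbr'
Operation: repeat 2 times
Concatenation: 'xbr' + 'xbr'
Result: xbrxbr


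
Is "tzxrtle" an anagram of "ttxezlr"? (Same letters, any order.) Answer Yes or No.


String 1: 'ttxezlr' -> sorted: 'elrttxz'
String 2: 'tzxrtle' -> sorted: 'elrttxz'
Compare sorted forms: 'elrttxz' == 'elrttxz'
Anagram: Yes


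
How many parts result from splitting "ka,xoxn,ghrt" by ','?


Input string: 'ka,xoxn,ghrt'
Delimiter: ','
Split result: 'ka', 'xoxn', 'ghrt'
Number of parts: 3


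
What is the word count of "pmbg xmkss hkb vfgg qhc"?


Input string: 'pmbg xmkss hkb vfgg qhc'
Operation: split by spaces
Words found: 'pmbg', 'xmkss', 'hkb', 'vfgg', 'qhc'
Word count: 5


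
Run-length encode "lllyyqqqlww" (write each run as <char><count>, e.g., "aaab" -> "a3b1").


Input: 'lllyyqqqlww'
Operation: identify consecutive runs
Runs: 'lll' -> l3, 'yy' -> y2, 'qqq' -> q3, 'l' -> l1, 'ww' -> w2
Encoded: l3y2q3l1w2


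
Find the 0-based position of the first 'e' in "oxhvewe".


Input string: 'oxhvewe'
Target: 'e'
Scanning left to right: s[0]='o', s[1]='x', s[2]='h', s[3]='v', s[4]='e'
First match at index: 4


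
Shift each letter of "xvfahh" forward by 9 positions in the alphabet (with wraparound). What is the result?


Input: 'xvfahh', shift = 9
Operation: for each letter, (position + 9) mod 26
Mapping: 'x'(23+9=32, 32 mod 26=6)->'g', 'v'(21+9=30, 30 mod 26=4)->'e', 'f'(5+9=14)->'o', 'a'(0+9=9)->'j', 'h'(7+9=16)->'q', 'h'(7+9=16)->'q'
Result: geojqq


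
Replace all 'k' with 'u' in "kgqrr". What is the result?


Input string: 'kgqrr'
Operation: replace 'k' with 'u'
Positions of 'k': 0
After replacement: ugqrr


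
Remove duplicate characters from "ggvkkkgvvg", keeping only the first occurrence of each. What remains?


Input: 'ggvkkkgvvg'
Operation: keep first occurrence of each character
Scan: s[0]='g' new -> keep; s[1]='g' seen -> skip; s[2]='v' new -> keep; s[3]='k' new -> keep; s[4]='k' seen -> skip; s[5]='k' seen -> skip; s[6]='g' seen -> skip; s[7]='v' seen -> skip; s[8]='v' seen -> skip; s[9]='g' seen -> skip
Result: gvk


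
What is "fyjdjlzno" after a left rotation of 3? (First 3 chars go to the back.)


Input: 'fyjdjlzno', shift = 3
Operation: split at index 3 and swap parts
Front part s[0:3] = 'fyj'
Back part s[3:] = 'djlzno'
Rotated = back + front = 'djlzno' + 'fyj'
Result: djlznofyj


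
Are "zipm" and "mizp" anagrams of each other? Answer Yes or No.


String 1: 'zipm' -> sorted: 'impz'
String 2: 'mizp' -> sorted: 'impz'
Compare sorted forms: 'impz' == 'impz'
Anagram: Yes


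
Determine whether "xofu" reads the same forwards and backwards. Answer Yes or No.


Input string: 'xofu'
Reversed: 'ufox'
Compare pairs: s[0]='x' vs s[3]='u' (mismatch), s[1]='o' vs s[2]='f' (mismatch)
Palindrome: No


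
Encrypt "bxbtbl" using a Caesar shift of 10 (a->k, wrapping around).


Input: 'bxbtbl', shift = 10
Operation: for each letter, (position + 10) mod 26
Mapping: 'b'(1+10=11)->'l', 'x'(23+10=33, 33 mod 26=7)->'h', 'b'(1+10=11)->'l', 't'(19+10=29, 29 mod 26=3)->'d', 'b'(1+10=11)->'l', 'l'(11+10=21)->'v'
Result: lhldlv


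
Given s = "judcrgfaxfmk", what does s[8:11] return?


Input string: 'judcrgfaxfmk'
Operation: slice [8:11]
Extract characters: s[8]='x', s[9]='f', s[10]='m'
Result: xfm


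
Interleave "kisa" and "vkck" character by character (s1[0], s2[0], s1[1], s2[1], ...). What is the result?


String 1: 'kisa'
String 2: 'vkck'
Operation: alternate characters
Pairs: 'k'+'v', 'i'+'k', 's'+'c', 'a'+'k'
Result: kvikscak


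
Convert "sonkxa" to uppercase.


Input string: 'sonkxa'
Operation: convert each letter to uppercase
Mapping: 's'->'S', 'o'->'O', 'n'->'N', 'k'->'K', 'x'->'X', 'a'->'A'
Result: SONKXA


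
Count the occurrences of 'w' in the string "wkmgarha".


Input string: 'wkmgarha'
Target character: 'w'
Scan each position: s[0]='w'
Matches found at indices: 0
Total: 1


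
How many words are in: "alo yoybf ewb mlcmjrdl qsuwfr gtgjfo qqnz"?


Input string: 'alo yoybf ewb mlcmjrdl qsuwfr gtgjfo qqnz'
Operation: split by spaces
Words found: 'alo', 'yoybf', 'ewb', 'mlcmjrdl', 'qsuwfr', 'gtgjfo', 'qqnz'
Word count: 7


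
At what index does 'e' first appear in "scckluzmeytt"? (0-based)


Input string: 'scckluzmeytt'
Target: 'e'
Scanning left to right: s[0]='s', s[1]='c', s[2]='c', s[3]='k', s[4]='l', s[5]='u', s[6]='z', s[7]='m', s[8]='e'
First match at index: 8


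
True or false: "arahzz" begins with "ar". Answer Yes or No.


Input string: 'arahzz'
Prefix to check: 'ar'
First 2 characters of input: 'ar'
Match: True
Result: Yes


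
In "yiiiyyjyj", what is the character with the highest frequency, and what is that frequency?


Input: 'yiiiyyjyj'
Operation: tally each character
Counts: 'i':3, 'j':2, 'y':4
Maximum: 'y' appears 4 times


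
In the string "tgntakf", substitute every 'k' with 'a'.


Input string: 'tgntakf'
Operation: replace 'k' with 'a'
Positions of 'k': 5
After replacement: tgntaaf


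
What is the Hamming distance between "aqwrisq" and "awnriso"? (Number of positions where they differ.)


String 1: 'aqwrisq'
String 2: 'awnriso'
Compare each position: pos 0: 'a'=='a', pos 1: 'q'!='w', pos 2: 'w'!='n', pos 3: 'r'=='r', pos 4: 'i'=='i', pos 5: 's'=='s', pos 6: 'q'!='o'
Differing positions: 3
Hamming distance: 3


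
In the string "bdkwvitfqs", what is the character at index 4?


Input string: 'bdkwvitfqs'
Operation: get character at index 4
Index mapping: s[0]='b', s[1]='d', s[2]='k', s[3]='w', s[4]='v'
Result: 'v'


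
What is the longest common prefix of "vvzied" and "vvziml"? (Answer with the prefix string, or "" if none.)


String 1: 'vvzied'
String 2: 'vvziml'
Compare position by position:
pos 0: 'v' vs 'v' match
pos 1: 'v' vs 'v' match
pos 2: 'z' vs 'z' match
pos 3: 'i' vs 'i' match
pos 4: 'e' vs 'm' differ -> stop
Longest common prefix: "vvzi" (length 4)


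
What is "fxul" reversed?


Input string: 'fxul'
Operation: reverse character order
Original order: 'f' -> 'x' -> 'u' -> 'l'
Reversed order: 'l' -> 'u' -> 'x' -> 'f'
Result: luxf


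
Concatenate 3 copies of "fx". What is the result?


Input string: 'fx'
Operation: repeat 3 times
Concatenation: 'fx' + 'fx' + 'fx'
Result: fxfxfx


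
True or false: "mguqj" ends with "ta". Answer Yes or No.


Input string: 'mguqj'
Suffix to check: 'ta'
Last 2 characters of input: 'qj'
Match: False
Result: No


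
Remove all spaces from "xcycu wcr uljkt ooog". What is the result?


Input string: 'xcycu wcr uljkt ooog'
Operation: remove all spaces
Words: 'xcycu', 'wcr', 'uljkt', 'ooog'
Join without spaces: xcycuwcruljktooog


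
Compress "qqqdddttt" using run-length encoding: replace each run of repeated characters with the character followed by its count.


Input: 'qqqdddttt'
Operation: identify consecutive runs
Runs: 'qqq' -> q3, 'ddd' -> d3, 'ttt' -> t3
Encoded: q3d3t3


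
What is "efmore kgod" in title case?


Input string: 'efmore kgod'
Operation: capitalize first letter of each word
Word transformations: 'efmore'->'Efmore', 'kgod'->'Kgod'
Result: Efmore Kgod


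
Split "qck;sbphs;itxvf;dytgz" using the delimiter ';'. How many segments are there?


Input string: 'qck;sbphs;itxvf;dytgz'
Delimiter: ';'
Split result: 'qck', 'sbphs', 'itxvf', 'dytgz'
Number of parts: 4


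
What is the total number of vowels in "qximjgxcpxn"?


Input string: 'qximjgxcpxn'
Operation: count vowels (a, e, i, o, u)
Scan: s[0]='q', s[1]='x', s[2]='i' (vowel), s[3]='m', s[4]='j', s[5]='g', s[6]='x', s[7]='c', s[8]='p', s[9]='x', s[10]='n'
Vowels found: 1
Result: 1


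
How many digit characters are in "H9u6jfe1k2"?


Input string: 'H9u6jfe1k2'
Operation: count digit characters (0-9)
Scan: 'H', '9'(digit), 'u', '6'(digit), 'j', 'f', 'e', '1'(digit), 'k', '2'(digit)
Digits found: 4
Result: 4


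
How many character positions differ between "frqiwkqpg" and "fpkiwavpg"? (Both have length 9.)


String 1: 'frqiwkqpg'
String 2: 'fpkiwavpg'
Compare each position: pos 0: 'f'=='f', pos 1: 'r'!='p', pos 2: 'q'!='k', pos 3: 'i'=='i', pos 4: 'w'=='w', pos 5: 'k'!='a', pos 6: 'q'!='v', pos 7: 'p'=='p', pos 8: 'g'=='g'
Differing positions: 4
Hamming distance: 4


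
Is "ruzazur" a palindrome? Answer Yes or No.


Input string: 'ruzazur'
Reversed: 'ruzazur'
Compare pairs: s[0]='r' vs s[6]='r' (match), s[1]='u' vs s[5]='u' (match), s[2]='z' vs s[4]='z' (match)
Palindrome: Yes


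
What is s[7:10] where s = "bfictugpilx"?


Input string: 'bfictugpilx'
Operation: slice [7:10]
Extract characters: s[7]='p', s[8]='i', s[9]='l'
Result: pil


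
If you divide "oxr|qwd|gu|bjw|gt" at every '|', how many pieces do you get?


Input string: 'oxr|qwd|gu|bjw|gt'
Delimiter: '|'
Split result: 'oxr', 'qwd', 'gu', 'bjw', 'gt'
Number of parts: 5


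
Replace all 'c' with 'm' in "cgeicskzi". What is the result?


Input string: 'cgeicskzi'
Operation: replace 'c' with 'm'
Positions of 'c': 0, 4
After replacement: mgeimskzi


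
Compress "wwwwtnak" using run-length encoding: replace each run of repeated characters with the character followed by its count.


Input: 'wwwwtnak'
Operation: identify consecutive runs
Runs: 'wwww' -> w4, 't' -> t1, 'n' -> n1, 'a' -> a1, 'k' -> k1
Encoded: w4t1n1a1k1


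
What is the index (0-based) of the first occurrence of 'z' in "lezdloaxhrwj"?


Input string: 'lezdloaxhrwj'
Target: 'z'
Scanning left to right: s[0]='l', s[1]='e', s[2]='z'
First match at index: 2


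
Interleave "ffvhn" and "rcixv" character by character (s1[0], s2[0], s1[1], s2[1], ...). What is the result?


String 1: 'ffvhn'
String 2: 'rcixv'
Operation: alternate characters
Pairs: 'f'+'r', 'f'+'c', 'v'+'i', 'h'+'x', 'n'+'v'
Result: frfcvihxnv


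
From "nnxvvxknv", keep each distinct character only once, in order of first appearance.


Input: 'nnxvvxknv'
Operation: keep first occurrence of each character
Scan: s[0]='n' new -> keep; s[1]='n' seen -> skip; s[2]='x' new -> keep; s[3]='v' new -> keep; s[4]='v' seen -> skip; s[5]='x' seen -> skip; s[6]='k' new -> keep; s[7]='n' seen -> skip; s[8]='v' seen -> skip
Result: nxvk


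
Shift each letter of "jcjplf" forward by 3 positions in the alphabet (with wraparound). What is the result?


Input: 'jcjplf', shift = 3
Operation: for each letter, (position + 3) mod 26
Mapping: 'j'(9+3=12)->'m', 'c'(2+3=5)->'f', 'j'(9+3=12)->'m', 'p'(15+3=18)->'s', 'l'(11+3=14)->'o', 'f'(5+3=8)->'i'
Result: mfmsoi


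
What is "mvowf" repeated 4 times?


Input string: 'mvowf'
Operation: repeat 4 times
Concatenation: 'mvowf' + 'mvowf' + 'mvowf' + 'mvowf'
Result: mvowfmvowfmvowfmvowf


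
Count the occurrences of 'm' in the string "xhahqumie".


Input string: 'xhahqumie'
Target character: 'm'
Scan each position: s[6]='m'
Matches found at indices: 6
Total: 1


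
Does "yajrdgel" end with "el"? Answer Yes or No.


Input string: 'yajrdgel'
Suffix to check: 'el'
Last 2 characters of input: 'el'
Match: True
Result: Yes


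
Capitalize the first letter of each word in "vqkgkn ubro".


Input string: 'vqkgkn ubro'
Operation: capitalize first letter of each word
Word transformations: 'vqkgkn'->'Vqkgkn', 'ubro'->'Ubro'
Result: Vqkgkn Ubro


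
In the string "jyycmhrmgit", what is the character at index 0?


Input string: 'jyycmhrmgit'
Operation: get character at index 0
Index mapping: s[0]='j'
Result: 'j'
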